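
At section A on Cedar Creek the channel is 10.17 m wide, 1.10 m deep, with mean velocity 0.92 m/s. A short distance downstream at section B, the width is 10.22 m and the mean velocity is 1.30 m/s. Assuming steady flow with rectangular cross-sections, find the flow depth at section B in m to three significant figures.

Q = A₁V₁ = (10.17×1.10) × 0.92 = 10.29 m³/s
d₂ = Q/(b₂ V₂) = 10.29/(10.22×1.30) = 0.7747 m

0.775 m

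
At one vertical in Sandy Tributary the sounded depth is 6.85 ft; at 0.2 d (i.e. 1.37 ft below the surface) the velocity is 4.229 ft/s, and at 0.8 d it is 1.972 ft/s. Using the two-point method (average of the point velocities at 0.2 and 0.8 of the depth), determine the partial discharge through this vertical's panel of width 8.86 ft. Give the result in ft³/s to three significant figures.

v̄ = (4.229 + 1.972) / 2 = 3.101 ft/s
q = v̄ × d × w = 3.101 × 6.85 × 8.86 = 188.2 ft³/s

188 ft³/s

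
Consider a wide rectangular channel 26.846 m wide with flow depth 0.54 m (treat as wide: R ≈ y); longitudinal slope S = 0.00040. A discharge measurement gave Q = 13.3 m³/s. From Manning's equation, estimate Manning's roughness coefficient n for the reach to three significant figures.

0.0145

A = b·y = 26.846 × 0.54 = 14.50 m²
Wide channel: R ≈ y = 0.54 m
n = (1/Q)·A·R^(2/3)·S^(1/2) = (1/13.3) × 14.50 × 0.6631 × 0.02000 = 0.01446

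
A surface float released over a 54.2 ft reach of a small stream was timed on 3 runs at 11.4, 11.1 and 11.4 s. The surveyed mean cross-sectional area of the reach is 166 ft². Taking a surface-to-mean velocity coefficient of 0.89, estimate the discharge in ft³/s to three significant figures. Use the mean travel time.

t̄ = (11.4 + 11.1 + 11.4) / 3 = 11.3 s
v_surface = L / t̄ = 54.2 / 11.3 = 4.796 ft/s
v_mean = 0.89 × 4.796 = 4.269 ft/s
Q = A × v_mean = 166 × 4.269 = 708.6 ft³/s

709 ft³/s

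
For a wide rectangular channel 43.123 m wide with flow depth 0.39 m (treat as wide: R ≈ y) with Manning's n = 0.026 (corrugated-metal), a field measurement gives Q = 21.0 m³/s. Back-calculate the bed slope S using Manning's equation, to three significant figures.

0.00370

A = b·y = 43.123 × 0.39 = 16.82 m²
Wide channel: R ≈ y = 0.39 m
S = (Q·n / (1·A·R^(2/3)))² = (21.0×0.026 / (1×16.82×0.5338))² = 0.003699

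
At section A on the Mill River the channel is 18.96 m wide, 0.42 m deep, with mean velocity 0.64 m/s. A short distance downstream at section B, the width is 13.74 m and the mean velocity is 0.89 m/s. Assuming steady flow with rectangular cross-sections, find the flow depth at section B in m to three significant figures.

0.417 m

Q = A₁V₁ = (18.96×0.42) × 0.64 = 5.096 m³/s
d₂ = Q/(b₂ V₂) = 5.096/(13.74×0.89) = 0.4168 m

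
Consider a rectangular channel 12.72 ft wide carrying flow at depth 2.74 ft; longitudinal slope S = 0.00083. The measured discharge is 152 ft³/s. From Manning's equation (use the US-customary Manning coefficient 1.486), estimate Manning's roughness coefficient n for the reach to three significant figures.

A = b·y = 12.72 × 2.74 = 34.85 ft²
P = b + 2y = 12.72 + 2×2.74 = 18.20 ft
R = A/P = 34.85/18.20 = 1.915 ft
n = (1.486/Q)·A·R^(2/3)·S^(1/2) = (1.486/152) × 34.85 × 1.542 × 0.02881 = 0.01514

0.0151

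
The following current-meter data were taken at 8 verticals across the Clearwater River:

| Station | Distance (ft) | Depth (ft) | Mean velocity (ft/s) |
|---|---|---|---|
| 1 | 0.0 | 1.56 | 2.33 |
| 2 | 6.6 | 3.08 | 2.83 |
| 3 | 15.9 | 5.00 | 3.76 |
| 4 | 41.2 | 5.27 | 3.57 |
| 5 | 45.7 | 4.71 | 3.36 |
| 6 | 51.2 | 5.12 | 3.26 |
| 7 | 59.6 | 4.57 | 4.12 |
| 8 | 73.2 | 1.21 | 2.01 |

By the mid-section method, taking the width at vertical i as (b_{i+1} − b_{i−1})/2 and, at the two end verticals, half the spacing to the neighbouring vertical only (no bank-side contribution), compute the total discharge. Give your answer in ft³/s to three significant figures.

w_1 = (6.6 − 0.0)/2 = 3.3 ft; q_1 = 2.33 × 1.56 × 3.3 = 11.99 ft³/s
w_2 = (15.9 − 0.0)/2 = 7.95 ft; q_2 = 2.83 × 3.08 × 7.95 = 69.30 ft³/s
w_3 = (41.2 − 6.6)/2 = 17.3 ft; q_3 = 3.76 × 5.00 × 17.3 = 325.2 ft³/s
w_4 = (45.7 − 15.9)/2 = 14.9 ft; q_4 = 3.57 × 5.27 × 14.9 = 280.3 ft³/s
w_5 = (51.2 − 41.2)/2 = 5 ft; q_5 = 3.36 × 4.71 × 5 = 79.13 ft³/s
w_6 = (59.6 − 45.7)/2 = 6.95 ft; q_6 = 3.26 × 5.12 × 6.95 = 116.0 ft³/s
w_7 = (73.2 − 51.2)/2 = 11 ft; q_7 = 4.12 × 4.57 × 11 = 207.1 ft³/s
w_8 = (73.2 − 59.6)/2 = 6.8 ft; q_8 = 2.01 × 1.21 × 6.8 = 16.54 ft³/s
Q = Σ qᵢ = 1106 ft³/s

1110 ft³/s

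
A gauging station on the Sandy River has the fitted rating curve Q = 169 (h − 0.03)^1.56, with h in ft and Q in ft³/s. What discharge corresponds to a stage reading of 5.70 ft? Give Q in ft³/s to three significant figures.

Q = 169 × (5.70 − 0.03)^1.56 = 169 × 5.67^1.56 = 2532 ft³/s

2530 ft³/s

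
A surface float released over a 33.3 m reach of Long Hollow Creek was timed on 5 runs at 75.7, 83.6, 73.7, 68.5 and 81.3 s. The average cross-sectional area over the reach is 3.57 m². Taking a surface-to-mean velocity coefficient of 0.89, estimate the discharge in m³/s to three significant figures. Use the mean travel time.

1.38 m³/s

t̄ = (75.7 + 83.6 + 73.7 + 68.5 + 81.3) / 5 = 76.56 s
v_surface = L / t̄ = 33.3 / 76.56 = 0.4350 m/s
v_mean = 0.89 × 0.4350 = 0.3871 m/s
Q = A × v_mean = 3.57 × 0.3871 = 1.382 m³/s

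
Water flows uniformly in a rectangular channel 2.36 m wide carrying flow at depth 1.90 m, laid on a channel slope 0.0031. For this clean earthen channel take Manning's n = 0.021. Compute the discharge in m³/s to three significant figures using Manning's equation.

A = b·y = 2.36 × 1.90 = 4.484 m²
P = b + 2y = 2.36 + 2×1.90 = 6.160 m
R = A/P = 4.484/6.160 = 0.7279 m
Q = (1/n)·A·R^(2/3)·S^(1/2) = (1/0.021) × 4.484 × 0.7279^(2/3) × 0.0031^(1/2) = 9.620 m³/s

9.62 m³/s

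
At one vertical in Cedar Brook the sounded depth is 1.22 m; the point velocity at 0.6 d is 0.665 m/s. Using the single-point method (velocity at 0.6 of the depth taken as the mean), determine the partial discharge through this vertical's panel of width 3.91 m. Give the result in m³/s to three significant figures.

3.17 m³/s

v̄ = v₀.₆ = 0.665 m/s
q = v̄ × d × w = 0.6650 × 1.22 × 3.91 = 3.172 m³/s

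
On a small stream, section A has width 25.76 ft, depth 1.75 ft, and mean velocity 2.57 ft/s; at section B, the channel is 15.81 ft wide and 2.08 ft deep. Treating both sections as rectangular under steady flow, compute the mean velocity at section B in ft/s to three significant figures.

Q = A₁V₁ = (25.76×1.75) × 2.57 = 115.9 ft³/s
A₂ = 15.81 × 2.08 = 32.88 ft²
V₂ = Q/A₂ = 115.9/32.88 = 3.523 ft/s

3.52 ft/s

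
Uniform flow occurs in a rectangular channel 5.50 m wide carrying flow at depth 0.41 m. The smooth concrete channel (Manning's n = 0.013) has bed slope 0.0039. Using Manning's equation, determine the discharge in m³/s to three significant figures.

5.45 m³/s

A = b·y = 5.50 × 0.41 = 2.255 m²
P = b + 2y = 5.50 + 2×0.41 = 6.320 m
R = A/P = 2.255/6.320 = 0.3568 m
Q = (1/n)·A·R^(2/3)·S^(1/2) = (1/0.013) × 2.255 × 0.3568^(2/3) × 0.0039^(1/2) = 5.449 m³/s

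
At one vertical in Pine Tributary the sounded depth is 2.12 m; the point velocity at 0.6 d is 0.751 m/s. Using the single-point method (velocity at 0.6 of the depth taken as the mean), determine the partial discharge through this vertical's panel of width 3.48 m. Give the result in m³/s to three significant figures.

5.54 m³/s

v̄ = v₀.₆ = 0.751 m/s
q = v̄ × d × w = 0.7510 × 2.12 × 3.48 = 5.541 m³/s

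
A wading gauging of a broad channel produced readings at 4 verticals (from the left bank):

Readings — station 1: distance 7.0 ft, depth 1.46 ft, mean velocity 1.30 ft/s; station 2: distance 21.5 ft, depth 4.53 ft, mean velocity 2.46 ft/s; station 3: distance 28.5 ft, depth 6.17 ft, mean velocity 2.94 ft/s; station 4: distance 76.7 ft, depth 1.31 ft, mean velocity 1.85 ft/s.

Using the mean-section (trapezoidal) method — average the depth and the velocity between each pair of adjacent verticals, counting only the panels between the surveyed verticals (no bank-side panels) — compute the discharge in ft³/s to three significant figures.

Panel 1-2: Δb = 14.5 ft, d̄ = (1.46+4.53)/2 = 2.995, v̄ = (1.30+2.46)/2 = 1.88 → q = 14.5×2.995×1.88 = 81.64 ft³/s
Panel 2-3: Δb = 7 ft, d̄ = (4.53+6.17)/2 = 5.35, v̄ = (2.46+2.94)/2 = 2.7 → q = 7×5.35×2.7 = 101.1 ft³/s
Panel 3-4: Δb = 48.2 ft, d̄ = (6.17+1.31)/2 = 3.74, v̄ = (2.94+1.85)/2 = 2.395 → q = 48.2×3.74×2.395 = 431.7 ft³/s
Q = Σ q = 614.5 ft³/s

615 ft³/s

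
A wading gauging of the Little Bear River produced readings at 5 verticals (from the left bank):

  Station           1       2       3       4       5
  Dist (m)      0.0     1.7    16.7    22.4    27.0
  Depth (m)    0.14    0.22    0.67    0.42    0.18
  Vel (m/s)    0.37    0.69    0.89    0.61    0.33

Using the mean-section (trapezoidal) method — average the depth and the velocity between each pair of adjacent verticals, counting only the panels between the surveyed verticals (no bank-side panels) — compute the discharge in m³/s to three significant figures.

8.41 m³/s

Panel 1-2: Δb = 1.7 m, d̄ = (0.14+0.22)/2 = 0.18, v̄ = (0.37+0.69)/2 = 0.53 → q = 1.7×0.18×0.53 = 0.1622 m³/s
Panel 2-3: Δb = 15 m, d̄ = (0.22+0.67)/2 = 0.445, v̄ = (0.69+0.89)/2 = 0.79 → q = 15×0.445×0.79 = 5.273 m³/s
Panel 3-4: Δb = 5.7 m, d̄ = (0.67+0.42)/2 = 0.545, v̄ = (0.89+0.61)/2 = 0.75 → q = 5.7×0.545×0.75 = 2.330 m³/s
Panel 4-5: Δb = 4.6 m, d̄ = (0.42+0.18)/2 = 0.3, v̄ = (0.61+0.33)/2 = 0.47 → q = 4.6×0.3×0.47 = 0.6486 m³/s
Q = Σ q = 8.414 m³/s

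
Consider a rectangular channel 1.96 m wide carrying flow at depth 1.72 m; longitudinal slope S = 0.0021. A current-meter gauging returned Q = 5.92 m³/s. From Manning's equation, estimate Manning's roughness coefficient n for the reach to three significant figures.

0.0191

A = b·y = 1.96 × 1.72 = 3.371 m²
P = b + 2y = 1.96 + 2×1.72 = 5.400 m
R = A/P = 3.371/5.400 = 0.6243 m
n = (1/Q)·A·R^(2/3)·S^(1/2) = (1/5.92) × 3.371 × 0.7305 × 0.04583 = 0.01906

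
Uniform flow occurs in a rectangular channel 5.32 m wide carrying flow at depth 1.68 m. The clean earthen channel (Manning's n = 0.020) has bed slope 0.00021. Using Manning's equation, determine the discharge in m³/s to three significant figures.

6.60 m³/s

A = b·y = 5.32 × 1.68 = 8.938 m²
P = b + 2y = 5.32 + 2×1.68 = 8.680 m
R = A/P = 8.938/8.680 = 1.030 m
Q = (1/n)·A·R^(2/3)·S^(1/2) = (1/0.020) × 8.938 × 1.030^(2/3) × 0.00021^(1/2) = 6.603 m³/s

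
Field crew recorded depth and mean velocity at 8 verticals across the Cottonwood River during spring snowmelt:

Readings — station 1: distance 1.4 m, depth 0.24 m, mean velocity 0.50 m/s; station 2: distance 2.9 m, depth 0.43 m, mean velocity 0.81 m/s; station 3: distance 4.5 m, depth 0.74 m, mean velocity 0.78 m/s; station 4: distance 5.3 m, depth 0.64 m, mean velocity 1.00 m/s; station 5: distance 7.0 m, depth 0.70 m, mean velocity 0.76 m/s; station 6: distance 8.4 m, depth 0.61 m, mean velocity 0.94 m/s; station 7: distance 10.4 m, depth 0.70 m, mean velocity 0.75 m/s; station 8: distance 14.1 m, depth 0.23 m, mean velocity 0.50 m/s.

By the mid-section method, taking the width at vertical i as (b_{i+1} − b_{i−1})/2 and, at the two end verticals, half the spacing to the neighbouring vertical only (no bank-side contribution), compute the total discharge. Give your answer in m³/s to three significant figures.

5.63 m³/s

w_1 = (2.9 − 1.4)/2 = 0.75 m; q_1 = 0.50 × 0.24 × 0.75 = 0.09000 m³/s
w_2 = (4.5 − 1.4)/2 = 1.55 m; q_2 = 0.81 × 0.43 × 1.55 = 0.5399 m³/s
w_3 = (5.3 − 2.9)/2 = 1.2 m; q_3 = 0.78 × 0.74 × 1.2 = 0.6926 m³/s
w_4 = (7.0 − 4.5)/2 = 1.25 m; q_4 = 1.00 × 0.64 × 1.25 = 0.8000 m³/s
w_5 = (8.4 − 5.3)/2 = 1.55 m; q_5 = 0.76 × 0.70 × 1.55 = 0.8246 m³/s
w_6 = (10.4 − 7.0)/2 = 1.7 m; q_6 = 0.94 × 0.61 × 1.7 = 0.9748 m³/s
w_7 = (14.1 − 8.4)/2 = 2.85 m; q_7 = 0.75 × 0.70 × 2.85 = 1.496 m³/s
w_8 = (14.1 − 10.4)/2 = 1.85 m; q_8 = 0.50 × 0.23 × 1.85 = 0.2128 m³/s
Q = Σ qᵢ = 5.631 m³/s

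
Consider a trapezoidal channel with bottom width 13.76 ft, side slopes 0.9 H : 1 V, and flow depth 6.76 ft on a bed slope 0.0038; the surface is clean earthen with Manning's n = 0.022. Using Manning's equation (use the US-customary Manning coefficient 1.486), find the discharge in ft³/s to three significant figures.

A = (b + z·y)·y = (13.76 + 0.9×6.76)×6.76 = 134.1 ft²
P = b + 2y√(1+z²) = 13.76 + 2×6.76×√(1+0.9²) = 31.95 ft
R = A/P = 134.1/31.95 = 4.199 ft
Q = (1.486/n)·A·R^(2/3)·S^(1/2) = (1.486/0.022) × 134.1 × 4.199^(2/3) × 0.0038^(1/2) = 1454 ft³/s

1450 ft³/s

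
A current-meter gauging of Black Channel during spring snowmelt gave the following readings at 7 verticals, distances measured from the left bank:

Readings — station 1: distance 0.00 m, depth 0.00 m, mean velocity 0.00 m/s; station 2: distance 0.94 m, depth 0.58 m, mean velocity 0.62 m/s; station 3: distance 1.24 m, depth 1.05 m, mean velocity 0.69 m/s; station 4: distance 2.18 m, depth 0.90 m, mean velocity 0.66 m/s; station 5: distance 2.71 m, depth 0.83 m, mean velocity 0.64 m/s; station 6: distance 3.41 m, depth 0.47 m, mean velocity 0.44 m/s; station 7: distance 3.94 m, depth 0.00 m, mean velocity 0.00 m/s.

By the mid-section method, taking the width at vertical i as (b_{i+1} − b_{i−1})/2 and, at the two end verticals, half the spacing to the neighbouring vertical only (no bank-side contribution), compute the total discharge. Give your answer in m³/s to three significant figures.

w_2 = (1.24 − 0.00)/2 = 0.62 m; q_2 = 0.62 × 0.58 × 0.62 = 0.2230 m³/s
w_3 = (2.18 − 0.94)/2 = 0.62 m; q_3 = 0.69 × 1.05 × 0.62 = 0.4492 m³/s
w_4 = (2.71 − 1.24)/2 = 0.735 m; q_4 = 0.66 × 0.90 × 0.735 = 0.4366 m³/s
w_5 = (3.41 − 2.18)/2 = 0.615 m; q_5 = 0.64 × 0.83 × 0.615 = 0.3267 m³/s
w_6 = (3.94 − 2.71)/2 = 0.615 m; q_6 = 0.44 × 0.47 × 0.615 = 0.1272 m³/s
Stations 1, 7 contribute zero (depth or velocity is 0).
Q = Σ qᵢ = 1.563 m³/s

1.56 m³/s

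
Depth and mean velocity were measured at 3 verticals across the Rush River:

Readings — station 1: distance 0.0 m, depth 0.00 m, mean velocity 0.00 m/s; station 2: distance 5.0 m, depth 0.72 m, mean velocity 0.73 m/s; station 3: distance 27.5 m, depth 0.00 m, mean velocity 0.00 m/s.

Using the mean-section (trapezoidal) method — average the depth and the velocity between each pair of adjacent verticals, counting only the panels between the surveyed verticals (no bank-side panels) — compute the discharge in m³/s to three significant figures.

Panel 1-2: Δb = 5 m, d̄ = (0.00+0.72)/2 = 0.36, v̄ = (0.00+0.73)/2 = 0.365 → q = 5×0.36×0.365 = 0.6570 m³/s
Panel 2-3: Δb = 22.5 m, d̄ = (0.72+0.00)/2 = 0.36, v̄ = (0.73+0.00)/2 = 0.365 → q = 22.5×0.36×0.365 = 2.957 m³/s
Q = Σ q = 3.614 m³/s

3.61 m³/s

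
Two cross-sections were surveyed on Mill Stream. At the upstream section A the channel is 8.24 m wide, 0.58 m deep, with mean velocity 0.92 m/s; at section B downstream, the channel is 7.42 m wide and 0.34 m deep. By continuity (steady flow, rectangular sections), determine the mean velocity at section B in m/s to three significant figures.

1.74 m/s

Q = A₁V₁ = (8.24×0.58) × 0.92 = 4.397 m³/s
A₂ = 7.42 × 0.34 = 2.523 m²
V₂ = Q/A₂ = 4.397/2.523 = 1.743 m/s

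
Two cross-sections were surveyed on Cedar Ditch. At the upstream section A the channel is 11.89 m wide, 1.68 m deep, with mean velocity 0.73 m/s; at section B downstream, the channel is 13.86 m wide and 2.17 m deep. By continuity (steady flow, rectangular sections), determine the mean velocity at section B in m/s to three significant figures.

Q = A₁V₁ = (11.89×1.68) × 0.73 = 14.58 m³/s
A₂ = 13.86 × 2.17 = 30.08 m²
V₂ = Q/A₂ = 14.58/30.08 = 0.4848 m/s

0.485 m/s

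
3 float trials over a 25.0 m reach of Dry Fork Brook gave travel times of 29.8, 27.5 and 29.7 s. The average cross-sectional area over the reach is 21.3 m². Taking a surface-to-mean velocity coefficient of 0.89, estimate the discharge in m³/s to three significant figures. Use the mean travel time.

16.3 m³/s

t̄ = (29.8 + 27.5 + 29.7) / 3 = 29 s
v_surface = L / t̄ = 25.0 / 29 = 0.8621 m/s
v_mean = 0.89 × 0.8621 = 0.7672 m/s
Q = A × v_mean = 21.3 × 0.7672 = 16.34 m³/s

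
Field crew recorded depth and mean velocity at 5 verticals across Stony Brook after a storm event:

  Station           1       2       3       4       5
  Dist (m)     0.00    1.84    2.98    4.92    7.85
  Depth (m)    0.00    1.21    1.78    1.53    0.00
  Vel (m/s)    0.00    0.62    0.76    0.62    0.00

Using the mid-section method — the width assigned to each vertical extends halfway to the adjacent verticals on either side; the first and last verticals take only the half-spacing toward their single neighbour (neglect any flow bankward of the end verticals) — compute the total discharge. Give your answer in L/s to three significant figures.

w_2 = (2.98 − 0.00)/2 = 1.49 m; q_2 = 0.62 × 1.21 × 1.49 = 1.118 m³/s
w_3 = (4.92 − 1.84)/2 = 1.54 m; q_3 = 0.76 × 1.78 × 1.54 = 2.083 m³/s
w_4 = (7.85 − 2.98)/2 = 2.435 m; q_4 = 0.62 × 1.53 × 2.435 = 2.310 m³/s
Stations 1, 5 contribute zero (depth or velocity is 0).
Q = Σ qᵢ = 5.511 m³/s
= 5.511 × 1000 = 5511 L/s

5510 L/s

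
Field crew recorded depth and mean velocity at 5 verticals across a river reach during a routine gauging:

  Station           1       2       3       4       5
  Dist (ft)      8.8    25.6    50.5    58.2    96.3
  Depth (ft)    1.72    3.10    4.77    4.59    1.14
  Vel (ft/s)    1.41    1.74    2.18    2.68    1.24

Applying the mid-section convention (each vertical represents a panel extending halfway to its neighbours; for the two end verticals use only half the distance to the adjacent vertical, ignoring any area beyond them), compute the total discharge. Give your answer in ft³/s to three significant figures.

w_1 = (25.6 − 8.8)/2 = 8.4 ft; q_1 = 1.41 × 1.72 × 8.4 = 20.37 ft³/s
w_2 = (50.5 − 8.8)/2 = 20.85 ft; q_2 = 1.74 × 3.10 × 20.85 = 112.5 ft³/s
w_3 = (58.2 − 25.6)/2 = 16.3 ft; q_3 = 2.18 × 4.77 × 16.3 = 169.5 ft³/s
w_4 = (96.3 − 50.5)/2 = 22.9 ft; q_4 = 2.68 × 4.59 × 22.9 = 281.7 ft³/s
w_5 = (96.3 − 58.2)/2 = 19.05 ft; q_5 = 1.24 × 1.14 × 19.05 = 26.93 ft³/s
Q = Σ qᵢ = 611.0 ft³/s

611 ft³/s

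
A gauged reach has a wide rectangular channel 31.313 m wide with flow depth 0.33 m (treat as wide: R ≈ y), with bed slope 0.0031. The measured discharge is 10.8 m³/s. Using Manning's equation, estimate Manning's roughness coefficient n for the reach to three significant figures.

A = b·y = 31.313 × 0.33 = 10.33 m²
Wide channel: R ≈ y = 0.33 m
n = (1/Q)·A·R^(2/3)·S^(1/2) = (1/10.8) × 10.33 × 0.4775 × 0.05568 = 0.02544

0.0254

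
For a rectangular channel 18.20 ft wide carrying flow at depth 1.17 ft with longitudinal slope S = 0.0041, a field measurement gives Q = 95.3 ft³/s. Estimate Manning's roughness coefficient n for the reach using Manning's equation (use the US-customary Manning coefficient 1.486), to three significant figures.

A = b·y = 18.20 × 1.17 = 21.29 ft²
P = b + 2y = 18.20 + 2×1.17 = 20.54 ft
R = A/P = 21.29/20.54 = 1.037 ft
n = (1.486/Q)·A·R^(2/3)·S^(1/2) = (1.486/95.3) × 21.29 × 1.024 × 0.06403 = 0.02178

0.0218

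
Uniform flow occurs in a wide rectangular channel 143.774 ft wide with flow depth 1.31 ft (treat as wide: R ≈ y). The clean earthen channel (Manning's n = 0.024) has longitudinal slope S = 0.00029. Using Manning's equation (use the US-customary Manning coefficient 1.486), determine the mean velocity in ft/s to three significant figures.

1.26 ft/s

A = b·y = 143.774 × 1.31 = 188.3 ft²
Wide channel: R ≈ y = 1.31 ft
Q = (1.486/n)·A·R^(2/3)·S^(1/2) = (1.486/0.024) × 188.3 × 1.310^(2/3) × 0.00029^(1/2) = 237.8 ft³/s
V = Q/A = 237.8/188.3 = 1.262 ft/s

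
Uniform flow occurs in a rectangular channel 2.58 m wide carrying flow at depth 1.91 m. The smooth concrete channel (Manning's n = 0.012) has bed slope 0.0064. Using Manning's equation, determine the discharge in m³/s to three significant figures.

A = b·y = 2.58 × 1.91 = 4.928 m²
P = b + 2y = 2.58 + 2×1.91 = 6.400 m
R = A/P = 4.928/6.400 = 0.7700 m
Q = (1/n)·A·R^(2/3)·S^(1/2) = (1/0.012) × 4.928 × 0.7700^(2/3) × 0.0064^(1/2) = 27.60 m³/s

27.6 m³/s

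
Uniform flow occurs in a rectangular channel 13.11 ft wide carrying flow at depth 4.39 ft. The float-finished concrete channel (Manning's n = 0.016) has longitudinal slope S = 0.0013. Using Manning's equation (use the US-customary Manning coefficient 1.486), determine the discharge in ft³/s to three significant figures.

367 ft³/s

A = b·y = 13.11 × 4.39 = 57.55 ft²
P = b + 2y = 13.11 + 2×4.39 = 21.89 ft
R = A/P = 57.55/21.89 = 2.629 ft
Q = (1.486/n)·A·R^(2/3)·S^(1/2) = (1.486/0.016) × 57.55 × 2.629^(2/3) × 0.0013^(1/2) = 367.1 ft³/s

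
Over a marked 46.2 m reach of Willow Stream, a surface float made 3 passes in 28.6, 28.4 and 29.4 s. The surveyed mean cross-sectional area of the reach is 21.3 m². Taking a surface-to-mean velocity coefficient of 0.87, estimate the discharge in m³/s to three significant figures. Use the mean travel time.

29.7 m³/s

t̄ = (28.6 + 28.4 + 29.4) / 3 = 28.8 s
v_surface = L / t̄ = 46.2 / 28.8 = 1.604 m/s
v_mean = 0.87 × 1.604 = 1.396 m/s
Q = A × v_mean = 21.3 × 1.396 = 29.73 m³/s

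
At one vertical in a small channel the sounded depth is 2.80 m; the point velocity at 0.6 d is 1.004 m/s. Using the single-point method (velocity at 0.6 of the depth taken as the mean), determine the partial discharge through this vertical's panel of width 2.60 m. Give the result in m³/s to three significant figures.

7.31 m³/s

v̄ = v₀.₆ = 1.004 m/s
q = v̄ × d × w = 1.004 × 2.80 × 2.60 = 7.309 m³/s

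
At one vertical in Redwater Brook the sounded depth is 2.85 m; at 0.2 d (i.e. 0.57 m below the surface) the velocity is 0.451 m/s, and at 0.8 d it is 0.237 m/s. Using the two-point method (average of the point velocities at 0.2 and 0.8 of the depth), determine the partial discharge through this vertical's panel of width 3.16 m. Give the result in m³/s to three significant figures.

v̄ = (0.451 + 0.237) / 2 = 0.3440 m/s
q = v̄ × d × w = 0.3440 × 2.85 × 3.16 = 3.098 m³/s

3.10 m³/s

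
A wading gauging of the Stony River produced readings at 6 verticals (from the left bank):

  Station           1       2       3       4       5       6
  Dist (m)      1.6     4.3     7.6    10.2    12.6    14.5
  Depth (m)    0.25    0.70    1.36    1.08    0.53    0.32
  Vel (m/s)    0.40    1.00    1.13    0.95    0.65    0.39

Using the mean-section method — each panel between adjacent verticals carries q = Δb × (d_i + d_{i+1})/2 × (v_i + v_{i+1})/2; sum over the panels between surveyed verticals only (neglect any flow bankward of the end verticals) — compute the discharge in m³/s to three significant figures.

Panel 1-2: Δb = 2.7 m, d̄ = (0.25+0.70)/2 = 0.475, v̄ = (0.40+1.00)/2 = 0.7 → q = 2.7×0.475×0.7 = 0.8978 m³/s
Panel 2-3: Δb = 3.3 m, d̄ = (0.70+1.36)/2 = 1.03, v̄ = (1.00+1.13)/2 = 1.065 → q = 3.3×1.03×1.065 = 3.620 m³/s
Panel 3-4: Δb = 2.6 m, d̄ = (1.36+1.08)/2 = 1.22, v̄ = (1.13+0.95)/2 = 1.04 → q = 2.6×1.22×1.04 = 3.299 m³/s
Panel 4-5: Δb = 2.4 m, d̄ = (1.08+0.53)/2 = 0.805, v̄ = (0.95+0.65)/2 = 0.8 → q = 2.4×0.805×0.8 = 1.546 m³/s
Panel 5-6: Δb = 1.9 m, d̄ = (0.53+0.32)/2 = 0.425, v̄ = (0.65+0.39)/2 = 0.52 → q = 1.9×0.425×0.52 = 0.4199 m³/s
Q = Σ q = 9.782 m³/s

9.78 m³/s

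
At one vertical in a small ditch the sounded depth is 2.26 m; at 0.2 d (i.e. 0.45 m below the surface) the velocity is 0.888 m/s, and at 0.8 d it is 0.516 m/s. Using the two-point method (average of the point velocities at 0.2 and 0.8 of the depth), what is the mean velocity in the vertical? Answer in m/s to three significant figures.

v̄ = (0.888 + 0.516) / 2 = 0.7020 m/s

0.702 m/s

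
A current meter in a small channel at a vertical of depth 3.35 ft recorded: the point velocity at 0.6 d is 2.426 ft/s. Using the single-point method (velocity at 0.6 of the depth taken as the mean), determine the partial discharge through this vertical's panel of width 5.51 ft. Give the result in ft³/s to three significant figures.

44.8 ft³/s

v̄ = v₀.₆ = 2.426 ft/s
q = v̄ × d × w = 2.426 × 3.35 × 5.51 = 44.78 ft³/s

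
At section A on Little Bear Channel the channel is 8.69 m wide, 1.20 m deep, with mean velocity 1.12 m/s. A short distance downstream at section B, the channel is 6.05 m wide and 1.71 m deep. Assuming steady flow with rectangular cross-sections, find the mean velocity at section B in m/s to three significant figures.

1.13 m/s

Q = A₁V₁ = (8.69×1.20) × 1.12 = 11.68 m³/s
A₂ = 6.05 × 1.71 = 10.35 m²
V₂ = Q/A₂ = 11.68/10.35 = 1.129 m/s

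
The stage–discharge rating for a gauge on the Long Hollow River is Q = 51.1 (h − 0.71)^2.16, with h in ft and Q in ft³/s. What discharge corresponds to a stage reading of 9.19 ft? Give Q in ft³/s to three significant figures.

5170 ft³/s

Q = 51.1 × (9.19 − 0.71)^2.16 = 51.1 × 8.48^2.16 = 5173 ft³/s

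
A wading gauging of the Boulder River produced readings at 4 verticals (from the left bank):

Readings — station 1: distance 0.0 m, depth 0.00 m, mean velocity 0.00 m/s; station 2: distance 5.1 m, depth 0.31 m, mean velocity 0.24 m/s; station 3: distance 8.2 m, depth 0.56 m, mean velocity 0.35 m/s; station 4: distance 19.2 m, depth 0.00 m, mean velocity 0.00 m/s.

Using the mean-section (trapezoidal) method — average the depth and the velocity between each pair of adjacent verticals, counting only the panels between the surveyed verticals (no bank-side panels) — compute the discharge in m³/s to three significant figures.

1.03 m³/s

Panel 1-2: Δb = 5.1 m, d̄ = (0.00+0.31)/2 = 0.155, v̄ = (0.00+0.24)/2 = 0.12 → q = 5.1×0.155×0.12 = 0.09486 m³/s
Panel 2-3: Δb = 3.1 m, d̄ = (0.31+0.56)/2 = 0.435, v̄ = (0.24+0.35)/2 = 0.295 → q = 3.1×0.435×0.295 = 0.3978 m³/s
Panel 3-4: Δb = 11 m, d̄ = (0.56+0.00)/2 = 0.28, v̄ = (0.35+0.00)/2 = 0.175 → q = 11×0.28×0.175 = 0.5390 m³/s
Q = Σ q = 1.032 m³/s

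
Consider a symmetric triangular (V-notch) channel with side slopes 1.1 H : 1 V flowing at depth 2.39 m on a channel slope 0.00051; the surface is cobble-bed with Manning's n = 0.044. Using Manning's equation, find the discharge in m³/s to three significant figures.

A = z·y² = 1.1×2.39² = 6.283 m²
P = 2y√(1+z²) = 2×2.39×√(1+1.1²) = 7.106 m
R = A/P = 6.283/7.106 = 0.8842 m
Q = (1/n)·A·R^(2/3)·S^(1/2) = (1/0.044) × 6.283 × 0.8842^(2/3) × 0.00051^(1/2) = 2.971 m³/s

2.97 m³/s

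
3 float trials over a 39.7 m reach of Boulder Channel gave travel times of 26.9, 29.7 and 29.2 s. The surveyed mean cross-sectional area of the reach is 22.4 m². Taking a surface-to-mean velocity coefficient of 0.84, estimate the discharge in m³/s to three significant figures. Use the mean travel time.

t̄ = (26.9 + 29.7 + 29.2) / 3 = 28.6 s
v_surface = L / t̄ = 39.7 / 28.6 = 1.388 m/s
v_mean = 0.84 × 1.388 = 1.166 m/s
Q = A × v_mean = 22.4 × 1.166 = 26.12 m³/s

26.1 m³/s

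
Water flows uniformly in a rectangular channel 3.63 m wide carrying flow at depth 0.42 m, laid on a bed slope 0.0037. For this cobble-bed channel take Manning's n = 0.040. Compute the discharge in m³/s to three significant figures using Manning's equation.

A = b·y = 3.63 × 0.42 = 1.525 m²
P = b + 2y = 3.63 + 2×0.42 = 4.470 m
R = A/P = 1.525/4.470 = 0.3411 m
Q = (1/n)·A·R^(2/3)·S^(1/2) = (1/0.040) × 1.525 × 0.3411^(2/3) × 0.0037^(1/2) = 1.132 m³/s

1.13 m³/s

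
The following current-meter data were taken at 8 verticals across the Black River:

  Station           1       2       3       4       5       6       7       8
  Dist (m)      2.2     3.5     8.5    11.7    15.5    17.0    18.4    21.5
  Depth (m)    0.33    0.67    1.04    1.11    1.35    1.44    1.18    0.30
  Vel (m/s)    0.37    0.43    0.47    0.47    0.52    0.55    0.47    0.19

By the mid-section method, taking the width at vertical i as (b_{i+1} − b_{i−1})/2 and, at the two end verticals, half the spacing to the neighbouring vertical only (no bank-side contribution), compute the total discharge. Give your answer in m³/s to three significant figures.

9.16 m³/s

w_1 = (3.5 − 2.2)/2 = 0.65 m; q_1 = 0.37 × 0.33 × 0.65 = 0.07937 m³/s
w_2 = (8.5 − 2.2)/2 = 3.15 m; q_2 = 0.43 × 0.67 × 3.15 = 0.9075 m³/s
w_3 = (11.7 − 3.5)/2 = 4.1 m; q_3 = 0.47 × 1.04 × 4.1 = 2.004 m³/s
w_4 = (15.5 − 8.5)/2 = 3.5 m; q_4 = 0.47 × 1.11 × 3.5 = 1.826 m³/s
w_5 = (17.0 − 11.7)/2 = 2.65 m; q_5 = 0.52 × 1.35 × 2.65 = 1.860 m³/s
w_6 = (18.4 − 15.5)/2 = 1.45 m; q_6 = 0.55 × 1.44 × 1.45 = 1.148 m³/s
w_7 = (21.5 − 17.0)/2 = 2.25 m; q_7 = 0.47 × 1.18 × 2.25 = 1.248 m³/s
w_8 = (21.5 − 18.4)/2 = 1.55 m; q_8 = 0.19 × 0.30 × 1.55 = 0.08835 m³/s
Q = Σ qᵢ = 9.162 m³/s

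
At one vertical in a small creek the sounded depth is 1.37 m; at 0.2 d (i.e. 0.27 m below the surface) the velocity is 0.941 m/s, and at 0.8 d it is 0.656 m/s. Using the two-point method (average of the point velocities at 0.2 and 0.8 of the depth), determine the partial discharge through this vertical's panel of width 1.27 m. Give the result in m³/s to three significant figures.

1.39 m³/s

v̄ = (0.941 + 0.656) / 2 = 0.7985 m/s
q = v̄ × d × w = 0.7985 × 1.37 × 1.27 = 1.389 m³/s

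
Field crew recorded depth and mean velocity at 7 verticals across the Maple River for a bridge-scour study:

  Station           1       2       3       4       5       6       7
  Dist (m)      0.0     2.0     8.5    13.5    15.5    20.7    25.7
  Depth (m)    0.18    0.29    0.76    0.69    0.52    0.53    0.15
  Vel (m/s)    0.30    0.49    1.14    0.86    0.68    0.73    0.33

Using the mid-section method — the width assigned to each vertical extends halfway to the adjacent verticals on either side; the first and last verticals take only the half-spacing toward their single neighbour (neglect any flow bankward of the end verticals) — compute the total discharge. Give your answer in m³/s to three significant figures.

11.1 m³/s

w_1 = (2.0 − 0.0)/2 = 1 m; q_1 = 0.30 × 0.18 × 1 = 0.05400 m³/s
w_2 = (8.5 − 0.0)/2 = 4.25 m; q_2 = 0.49 × 0.29 × 4.25 = 0.6039 m³/s
w_3 = (13.5 − 2.0)/2 = 5.75 m; q_3 = 1.14 × 0.76 × 5.75 = 4.982 m³/s
w_4 = (15.5 − 8.5)/2 = 3.5 m; q_4 = 0.86 × 0.69 × 3.5 = 2.077 m³/s
w_5 = (20.7 − 13.5)/2 = 3.6 m; q_5 = 0.68 × 0.52 × 3.6 = 1.273 m³/s
w_6 = (25.7 − 15.5)/2 = 5.1 m; q_6 = 0.73 × 0.53 × 5.1 = 1.973 m³/s
w_7 = (25.7 − 20.7)/2 = 2.5 m; q_7 = 0.33 × 0.15 × 2.5 = 0.1238 m³/s
Q = Σ qᵢ = 11.09 m³/s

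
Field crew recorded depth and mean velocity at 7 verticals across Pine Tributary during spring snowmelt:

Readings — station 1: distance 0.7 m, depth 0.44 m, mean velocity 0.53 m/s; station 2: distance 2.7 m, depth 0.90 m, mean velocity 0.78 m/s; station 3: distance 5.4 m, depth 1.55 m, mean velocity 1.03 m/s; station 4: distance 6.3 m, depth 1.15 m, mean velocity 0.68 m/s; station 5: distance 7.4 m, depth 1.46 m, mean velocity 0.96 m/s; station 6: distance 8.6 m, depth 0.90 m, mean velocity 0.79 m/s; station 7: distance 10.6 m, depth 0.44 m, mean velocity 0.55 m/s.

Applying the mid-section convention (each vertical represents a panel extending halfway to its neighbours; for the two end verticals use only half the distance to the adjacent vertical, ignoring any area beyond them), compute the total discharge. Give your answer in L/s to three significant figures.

8530 L/s

w_1 = (2.7 − 0.7)/2 = 1 m; q_1 = 0.53 × 0.44 × 1 = 0.2332 m³/s
w_2 = (5.4 − 0.7)/2 = 2.35 m; q_2 = 0.78 × 0.90 × 2.35 = 1.650 m³/s
w_3 = (6.3 − 2.7)/2 = 1.8 m; q_3 = 1.03 × 1.55 × 1.8 = 2.874 m³/s
w_4 = (7.4 − 5.4)/2 = 1 m; q_4 = 0.68 × 1.15 × 1 = 0.7820 m³/s
w_5 = (8.6 − 6.3)/2 = 1.15 m; q_5 = 0.96 × 1.46 × 1.15 = 1.612 m³/s
w_6 = (10.6 − 7.4)/2 = 1.6 m; q_6 = 0.79 × 0.90 × 1.6 = 1.138 m³/s
w_7 = (10.6 − 8.6)/2 = 1 m; q_7 = 0.55 × 0.44 × 1 = 0.2420 m³/s
Q = Σ qᵢ = 8.530 m³/s
= 8.530 × 1000 = 8530 L/s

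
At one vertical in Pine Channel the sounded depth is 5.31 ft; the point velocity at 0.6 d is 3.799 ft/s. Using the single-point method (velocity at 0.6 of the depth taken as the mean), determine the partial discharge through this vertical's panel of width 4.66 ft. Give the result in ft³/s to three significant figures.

94.0 ft³/s

v̄ = v₀.₆ = 3.799 ft/s
q = v̄ × d × w = 3.799 × 5.31 × 4.66 = 94.00 ft³/s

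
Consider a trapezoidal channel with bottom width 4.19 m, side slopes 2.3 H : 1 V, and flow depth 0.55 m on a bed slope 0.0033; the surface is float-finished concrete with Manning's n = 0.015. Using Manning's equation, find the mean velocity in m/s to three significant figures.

A = (b + z·y)·y = (4.19 + 2.3×0.55)×0.55 = 3.000 m²
P = b + 2y√(1+z²) = 4.19 + 2×0.55×√(1+2.3²) = 6.949 m
R = A/P = 3.000/6.949 = 0.4318 m
Q = (1/n)·A·R^(2/3)·S^(1/2) = (1/0.015) × 3.000 × 0.4318^(2/3) × 0.0033^(1/2) = 6.564 m³/s
V = Q/A = 6.564/3.000 = 2.188 m/s

2.19 m/s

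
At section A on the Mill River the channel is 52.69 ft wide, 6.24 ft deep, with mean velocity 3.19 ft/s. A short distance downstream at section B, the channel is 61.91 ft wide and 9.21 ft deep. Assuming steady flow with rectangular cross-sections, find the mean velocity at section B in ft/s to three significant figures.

1.84 ft/s

Q = A₁V₁ = (52.69×6.24) × 3.19 = 1049 ft³/s
A₂ = 61.91 × 9.21 = 570.2 ft²
V₂ = Q/A₂ = 1049/570.2 = 1.839 ft/s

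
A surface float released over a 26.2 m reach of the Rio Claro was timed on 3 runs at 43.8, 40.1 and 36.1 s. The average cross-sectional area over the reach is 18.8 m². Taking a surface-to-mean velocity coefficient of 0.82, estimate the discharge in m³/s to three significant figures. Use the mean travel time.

t̄ = (43.8 + 40.1 + 36.1) / 3 = 40 s
v_surface = L / t̄ = 26.2 / 40 = 0.6550 m/s
v_mean = 0.82 × 0.6550 = 0.5371 m/s
Q = A × v_mean = 18.8 × 0.5371 = 10.10 m³/s

10.1 m³/s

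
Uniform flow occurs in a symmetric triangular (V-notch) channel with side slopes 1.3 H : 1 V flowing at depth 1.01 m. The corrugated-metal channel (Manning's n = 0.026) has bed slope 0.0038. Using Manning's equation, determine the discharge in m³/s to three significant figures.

1.71 m³/s

A = z·y² = 1.3×1.01² = 1.326 m²
P = 2y√(1+z²) = 2×1.01×√(1+1.3²) = 3.313 m
R = A/P = 1.326/3.313 = 0.4003 m
Q = (1/n)·A·R^(2/3)·S^(1/2) = (1/0.026) × 1.326 × 0.4003^(2/3) × 0.0038^(1/2) = 1.708 m³/s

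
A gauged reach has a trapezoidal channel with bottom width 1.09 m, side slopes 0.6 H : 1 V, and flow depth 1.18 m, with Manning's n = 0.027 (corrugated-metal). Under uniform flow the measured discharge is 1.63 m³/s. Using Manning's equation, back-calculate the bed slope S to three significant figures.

A = (b + z·y)·y = (1.09 + 0.6×1.18)×1.18 = 2.122 m²
P = b + 2y√(1+z²) = 1.09 + 2×1.18×√(1+0.6²) = 3.842 m
R = A/P = 2.122/3.842 = 0.5522 m
S = (Q·n / (1·A·R^(2/3)))² = (1.63×0.027 / (1×2.122×0.6731))² = 0.0009498

0.000950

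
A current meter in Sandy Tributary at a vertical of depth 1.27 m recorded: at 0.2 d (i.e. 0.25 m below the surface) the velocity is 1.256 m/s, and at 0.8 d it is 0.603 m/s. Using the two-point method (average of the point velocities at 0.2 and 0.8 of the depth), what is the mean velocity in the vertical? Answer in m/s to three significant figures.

v̄ = (1.256 + 0.603) / 2 = 0.9295 m/s

0.930 m/s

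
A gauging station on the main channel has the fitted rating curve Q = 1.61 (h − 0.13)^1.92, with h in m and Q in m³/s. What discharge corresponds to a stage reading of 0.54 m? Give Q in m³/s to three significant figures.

0.291 m³/s

Q = 1.61 × (0.54 − 0.13)^1.92 = 1.61 × 0.41^1.92 = 0.2907 m³/s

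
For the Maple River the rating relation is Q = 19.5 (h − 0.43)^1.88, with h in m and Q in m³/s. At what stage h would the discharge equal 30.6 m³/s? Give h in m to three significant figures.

1.70 m

h − h₀ = (Q/C)^(1/b) = (30.6/19.5)^(1/1.88) = 1.271 m
h = 0.43 + 1.271 = 1.701 m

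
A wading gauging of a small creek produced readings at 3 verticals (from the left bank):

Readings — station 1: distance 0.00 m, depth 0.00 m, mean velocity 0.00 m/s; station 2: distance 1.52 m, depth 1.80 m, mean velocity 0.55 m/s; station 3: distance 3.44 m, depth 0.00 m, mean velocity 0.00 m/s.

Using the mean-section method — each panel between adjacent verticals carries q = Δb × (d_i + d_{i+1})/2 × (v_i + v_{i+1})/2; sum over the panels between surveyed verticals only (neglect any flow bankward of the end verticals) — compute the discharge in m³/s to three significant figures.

0.851 m³/s

Panel 1-2: Δb = 1.52 m, d̄ = (0.00+1.80)/2 = 0.9, v̄ = (0.00+0.55)/2 = 0.275 → q = 1.52×0.9×0.275 = 0.3762 m³/s
Panel 2-3: Δb = 1.92 m, d̄ = (1.80+0.00)/2 = 0.9, v̄ = (0.55+0.00)/2 = 0.275 → q = 1.92×0.9×0.275 = 0.4752 m³/s
Q = Σ q = 0.8514 m³/s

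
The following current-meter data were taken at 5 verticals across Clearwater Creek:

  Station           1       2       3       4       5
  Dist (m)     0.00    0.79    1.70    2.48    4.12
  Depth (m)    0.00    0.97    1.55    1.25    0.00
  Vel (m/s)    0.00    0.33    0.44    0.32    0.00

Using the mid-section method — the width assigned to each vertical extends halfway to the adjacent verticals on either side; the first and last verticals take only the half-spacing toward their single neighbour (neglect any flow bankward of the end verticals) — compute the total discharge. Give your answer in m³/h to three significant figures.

4800 m³/h

w_2 = (1.70 − 0.00)/2 = 0.85 m; q_2 = 0.33 × 0.97 × 0.85 = 0.2721 m³/s
w_3 = (2.48 − 0.79)/2 = 0.845 m; q_3 = 0.44 × 1.55 × 0.845 = 0.5763 m³/s
w_4 = (4.12 − 1.70)/2 = 1.21 m; q_4 = 0.32 × 1.25 × 1.21 = 0.4840 m³/s
Stations 1, 5 contribute zero (depth or velocity is 0).
Q = Σ qᵢ = 1.332 m³/s
= 1.332 × 3600 = 4797 m³/h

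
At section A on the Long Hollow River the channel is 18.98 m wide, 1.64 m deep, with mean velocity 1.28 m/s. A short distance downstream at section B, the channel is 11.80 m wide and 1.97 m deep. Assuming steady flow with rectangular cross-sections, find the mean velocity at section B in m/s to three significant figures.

1.71 m/s

Q = A₁V₁ = (18.98×1.64) × 1.28 = 39.84 m³/s
A₂ = 11.80 × 1.97 = 23.25 m²
V₂ = Q/A₂ = 39.84/23.25 = 1.714 m/s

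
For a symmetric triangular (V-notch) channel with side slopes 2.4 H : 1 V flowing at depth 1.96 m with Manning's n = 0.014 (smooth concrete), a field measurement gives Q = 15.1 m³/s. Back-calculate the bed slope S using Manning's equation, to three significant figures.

A = z·y² = 2.4×1.96² = 9.220 m²
P = 2y√(1+z²) = 2×1.96×√(1+2.4²) = 10.19 m
R = A/P = 9.220/10.19 = 0.9046 m
S = (Q·n / (1·A·R^(2/3)))² = (15.1×0.014 / (1×9.220×0.9354))² = 0.0006009

0.000601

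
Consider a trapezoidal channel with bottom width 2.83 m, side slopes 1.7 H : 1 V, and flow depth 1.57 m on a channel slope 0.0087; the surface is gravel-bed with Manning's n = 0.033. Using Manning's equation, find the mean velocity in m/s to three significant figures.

A = (b + z·y)·y = (2.83 + 1.7×1.57)×1.57 = 8.633 m²
P = b + 2y√(1+z²) = 2.83 + 2×1.57×√(1+1.7²) = 9.023 m
R = A/P = 8.633/9.023 = 0.9568 m
Q = (1/n)·A·R^(2/3)·S^(1/2) = (1/0.033) × 8.633 × 0.9568^(2/3) × 0.0087^(1/2) = 23.69 m³/s
V = Q/A = 23.69/8.633 = 2.745 m/s

2.74 m/s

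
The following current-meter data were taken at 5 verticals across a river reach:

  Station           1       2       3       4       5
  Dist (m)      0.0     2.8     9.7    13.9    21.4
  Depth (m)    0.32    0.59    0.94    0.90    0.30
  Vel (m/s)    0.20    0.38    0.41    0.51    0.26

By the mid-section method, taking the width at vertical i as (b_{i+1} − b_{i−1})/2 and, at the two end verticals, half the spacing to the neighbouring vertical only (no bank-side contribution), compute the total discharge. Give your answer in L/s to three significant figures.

w_1 = (2.8 − 0.0)/2 = 1.4 m; q_1 = 0.20 × 0.32 × 1.4 = 0.08960 m³/s
w_2 = (9.7 − 0.0)/2 = 4.85 m; q_2 = 0.38 × 0.59 × 4.85 = 1.087 m³/s
w_3 = (13.9 − 2.8)/2 = 5.55 m; q_3 = 0.41 × 0.94 × 5.55 = 2.139 m³/s
w_4 = (21.4 − 9.7)/2 = 5.85 m; q_4 = 0.51 × 0.90 × 5.85 = 2.685 m³/s
w_5 = (21.4 − 13.9)/2 = 3.75 m; q_5 = 0.26 × 0.30 × 3.75 = 0.2925 m³/s
Q = Σ qᵢ = 6.294 m³/s
= 6.294 × 1000 = 6294 L/s

6290 L/s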